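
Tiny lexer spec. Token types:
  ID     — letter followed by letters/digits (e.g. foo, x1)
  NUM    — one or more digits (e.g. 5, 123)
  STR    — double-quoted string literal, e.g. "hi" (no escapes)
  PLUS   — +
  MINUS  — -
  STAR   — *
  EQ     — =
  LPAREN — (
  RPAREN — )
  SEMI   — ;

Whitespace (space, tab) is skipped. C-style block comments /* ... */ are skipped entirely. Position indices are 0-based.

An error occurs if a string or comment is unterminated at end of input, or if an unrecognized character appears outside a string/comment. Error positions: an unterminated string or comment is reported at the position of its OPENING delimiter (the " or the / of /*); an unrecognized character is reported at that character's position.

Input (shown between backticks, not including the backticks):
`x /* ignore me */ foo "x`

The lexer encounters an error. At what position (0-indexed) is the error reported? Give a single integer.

Answer: 22

Derivation:
pos=0: emit ID 'x' (now at pos=1)
pos=2: enter COMMENT mode (saw '/*')
exit COMMENT mode (now at pos=17)
pos=18: emit ID 'foo' (now at pos=21)
pos=22: enter STRING mode
pos=22: ERROR — unterminated string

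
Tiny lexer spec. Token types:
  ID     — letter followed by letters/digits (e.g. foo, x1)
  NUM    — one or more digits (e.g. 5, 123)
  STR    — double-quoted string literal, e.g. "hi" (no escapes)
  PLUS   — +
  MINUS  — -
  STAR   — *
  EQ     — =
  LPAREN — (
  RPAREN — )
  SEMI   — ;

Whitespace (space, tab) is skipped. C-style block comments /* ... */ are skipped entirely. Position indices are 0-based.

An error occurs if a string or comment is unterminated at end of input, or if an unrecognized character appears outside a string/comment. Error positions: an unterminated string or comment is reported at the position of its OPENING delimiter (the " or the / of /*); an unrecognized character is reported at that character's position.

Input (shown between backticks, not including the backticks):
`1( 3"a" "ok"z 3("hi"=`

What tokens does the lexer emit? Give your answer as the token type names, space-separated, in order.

pos=0: emit NUM '1' (now at pos=1)
pos=1: emit LPAREN '('
pos=3: emit NUM '3' (now at pos=4)
pos=4: enter STRING mode
pos=4: emit STR "a" (now at pos=7)
pos=8: enter STRING mode
pos=8: emit STR "ok" (now at pos=12)
pos=12: emit ID 'z' (now at pos=13)
pos=14: emit NUM '3' (now at pos=15)
pos=15: emit LPAREN '('
pos=16: enter STRING mode
pos=16: emit STR "hi" (now at pos=20)
pos=20: emit EQ '='
DONE. 10 tokens: [NUM, LPAREN, NUM, STR, STR, ID, NUM, LPAREN, STR, EQ]

Answer: NUM LPAREN NUM STR STR ID NUM LPAREN STR EQ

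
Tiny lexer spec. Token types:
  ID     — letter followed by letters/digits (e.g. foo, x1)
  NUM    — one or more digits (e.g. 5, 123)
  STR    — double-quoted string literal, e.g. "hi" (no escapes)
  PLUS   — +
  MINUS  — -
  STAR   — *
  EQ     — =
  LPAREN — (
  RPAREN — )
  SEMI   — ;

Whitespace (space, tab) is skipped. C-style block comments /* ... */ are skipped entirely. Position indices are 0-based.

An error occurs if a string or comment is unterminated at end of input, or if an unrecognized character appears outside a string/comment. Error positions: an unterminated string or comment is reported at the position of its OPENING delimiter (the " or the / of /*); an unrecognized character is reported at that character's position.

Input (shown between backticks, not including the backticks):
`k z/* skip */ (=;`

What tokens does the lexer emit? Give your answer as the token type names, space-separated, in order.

Answer: ID ID LPAREN EQ SEMI

Derivation:
pos=0: emit ID 'k' (now at pos=1)
pos=2: emit ID 'z' (now at pos=3)
pos=3: enter COMMENT mode (saw '/*')
exit COMMENT mode (now at pos=13)
pos=14: emit LPAREN '('
pos=15: emit EQ '='
pos=16: emit SEMI ';'
DONE. 5 tokens: [ID, ID, LPAREN, EQ, SEMI]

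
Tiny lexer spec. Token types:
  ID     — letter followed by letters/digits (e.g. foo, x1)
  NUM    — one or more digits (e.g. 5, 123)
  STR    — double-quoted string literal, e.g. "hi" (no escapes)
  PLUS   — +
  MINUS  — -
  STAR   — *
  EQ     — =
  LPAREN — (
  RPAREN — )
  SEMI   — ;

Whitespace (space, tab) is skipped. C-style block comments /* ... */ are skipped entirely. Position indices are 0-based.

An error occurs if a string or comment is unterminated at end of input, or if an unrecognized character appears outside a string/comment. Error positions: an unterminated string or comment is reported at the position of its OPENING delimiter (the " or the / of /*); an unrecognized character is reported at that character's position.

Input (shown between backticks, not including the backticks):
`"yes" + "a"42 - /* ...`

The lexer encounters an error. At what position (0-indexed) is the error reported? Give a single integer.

pos=0: enter STRING mode
pos=0: emit STR "yes" (now at pos=5)
pos=6: emit PLUS '+'
pos=8: enter STRING mode
pos=8: emit STR "a" (now at pos=11)
pos=11: emit NUM '42' (now at pos=13)
pos=14: emit MINUS '-'
pos=16: enter COMMENT mode (saw '/*')
pos=16: ERROR — unterminated comment (reached EOF)

Answer: 16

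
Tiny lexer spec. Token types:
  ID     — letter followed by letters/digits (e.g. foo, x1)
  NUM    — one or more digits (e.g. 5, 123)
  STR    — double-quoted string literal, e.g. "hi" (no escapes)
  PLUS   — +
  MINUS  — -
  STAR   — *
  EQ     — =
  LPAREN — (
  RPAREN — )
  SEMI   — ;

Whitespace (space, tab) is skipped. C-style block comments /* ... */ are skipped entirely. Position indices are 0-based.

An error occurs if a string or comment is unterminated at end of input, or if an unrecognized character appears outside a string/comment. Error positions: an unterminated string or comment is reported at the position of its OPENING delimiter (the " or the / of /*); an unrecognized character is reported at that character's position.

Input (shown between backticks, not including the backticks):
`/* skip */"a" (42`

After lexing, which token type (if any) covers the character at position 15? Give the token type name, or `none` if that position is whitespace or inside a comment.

pos=0: enter COMMENT mode (saw '/*')
exit COMMENT mode (now at pos=10)
pos=10: enter STRING mode
pos=10: emit STR "a" (now at pos=13)
pos=14: emit LPAREN '('
pos=15: emit NUM '42' (now at pos=17)
DONE. 3 tokens: [STR, LPAREN, NUM]
Position 15: char is '4' -> NUM

Answer: NUM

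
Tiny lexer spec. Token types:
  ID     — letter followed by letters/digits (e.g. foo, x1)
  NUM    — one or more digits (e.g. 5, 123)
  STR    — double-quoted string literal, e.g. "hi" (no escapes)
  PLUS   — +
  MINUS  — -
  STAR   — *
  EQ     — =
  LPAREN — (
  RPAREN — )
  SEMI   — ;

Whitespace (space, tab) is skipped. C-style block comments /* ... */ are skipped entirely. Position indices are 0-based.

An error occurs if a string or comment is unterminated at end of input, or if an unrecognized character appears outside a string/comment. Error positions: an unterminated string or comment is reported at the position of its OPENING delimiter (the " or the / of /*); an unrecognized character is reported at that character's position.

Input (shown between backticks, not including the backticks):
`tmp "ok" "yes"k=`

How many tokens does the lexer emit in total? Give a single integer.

pos=0: emit ID 'tmp' (now at pos=3)
pos=4: enter STRING mode
pos=4: emit STR "ok" (now at pos=8)
pos=9: enter STRING mode
pos=9: emit STR "yes" (now at pos=14)
pos=14: emit ID 'k' (now at pos=15)
pos=15: emit EQ '='
DONE. 5 tokens: [ID, STR, STR, ID, EQ]

Answer: 5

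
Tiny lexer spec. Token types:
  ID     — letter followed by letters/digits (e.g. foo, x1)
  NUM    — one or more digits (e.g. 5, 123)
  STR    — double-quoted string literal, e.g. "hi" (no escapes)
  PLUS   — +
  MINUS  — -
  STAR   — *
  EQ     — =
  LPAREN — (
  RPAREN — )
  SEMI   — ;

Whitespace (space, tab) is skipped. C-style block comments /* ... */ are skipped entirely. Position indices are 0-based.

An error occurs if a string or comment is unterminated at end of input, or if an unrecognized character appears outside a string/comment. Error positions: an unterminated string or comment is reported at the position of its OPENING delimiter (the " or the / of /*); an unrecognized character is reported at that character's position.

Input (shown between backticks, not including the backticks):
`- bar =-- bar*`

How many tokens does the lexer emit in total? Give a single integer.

Answer: 7

Derivation:
pos=0: emit MINUS '-'
pos=2: emit ID 'bar' (now at pos=5)
pos=6: emit EQ '='
pos=7: emit MINUS '-'
pos=8: emit MINUS '-'
pos=10: emit ID 'bar' (now at pos=13)
pos=13: emit STAR '*'
DONE. 7 tokens: [MINUS, ID, EQ, MINUS, MINUS, ID, STAR]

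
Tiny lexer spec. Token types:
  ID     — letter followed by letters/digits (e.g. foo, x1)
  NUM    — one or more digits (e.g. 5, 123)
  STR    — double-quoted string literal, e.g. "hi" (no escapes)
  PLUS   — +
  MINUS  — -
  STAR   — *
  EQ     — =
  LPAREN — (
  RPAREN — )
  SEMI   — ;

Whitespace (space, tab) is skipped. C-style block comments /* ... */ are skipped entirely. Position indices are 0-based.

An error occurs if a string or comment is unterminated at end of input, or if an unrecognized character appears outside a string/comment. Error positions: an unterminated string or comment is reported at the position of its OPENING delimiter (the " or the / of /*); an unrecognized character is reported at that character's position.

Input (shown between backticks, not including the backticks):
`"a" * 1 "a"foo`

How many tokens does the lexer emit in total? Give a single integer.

Answer: 5

Derivation:
pos=0: enter STRING mode
pos=0: emit STR "a" (now at pos=3)
pos=4: emit STAR '*'
pos=6: emit NUM '1' (now at pos=7)
pos=8: enter STRING mode
pos=8: emit STR "a" (now at pos=11)
pos=11: emit ID 'foo' (now at pos=14)
DONE. 5 tokens: [STR, STAR, NUM, STR, ID]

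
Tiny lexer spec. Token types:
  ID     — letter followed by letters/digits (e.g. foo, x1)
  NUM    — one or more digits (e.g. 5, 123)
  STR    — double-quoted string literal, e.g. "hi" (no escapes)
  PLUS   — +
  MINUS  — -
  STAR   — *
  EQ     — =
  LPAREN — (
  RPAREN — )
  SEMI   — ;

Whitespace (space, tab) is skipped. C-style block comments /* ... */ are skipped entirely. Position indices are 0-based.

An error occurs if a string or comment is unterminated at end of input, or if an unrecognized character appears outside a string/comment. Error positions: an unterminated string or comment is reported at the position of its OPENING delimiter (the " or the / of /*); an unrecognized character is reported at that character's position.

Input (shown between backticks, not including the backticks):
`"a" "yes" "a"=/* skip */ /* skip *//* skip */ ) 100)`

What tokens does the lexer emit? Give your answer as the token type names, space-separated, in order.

pos=0: enter STRING mode
pos=0: emit STR "a" (now at pos=3)
pos=4: enter STRING mode
pos=4: emit STR "yes" (now at pos=9)
pos=10: enter STRING mode
pos=10: emit STR "a" (now at pos=13)
pos=13: emit EQ '='
pos=14: enter COMMENT mode (saw '/*')
exit COMMENT mode (now at pos=24)
pos=25: enter COMMENT mode (saw '/*')
exit COMMENT mode (now at pos=35)
pos=35: enter COMMENT mode (saw '/*')
exit COMMENT mode (now at pos=45)
pos=46: emit RPAREN ')'
pos=48: emit NUM '100' (now at pos=51)
pos=51: emit RPAREN ')'
DONE. 7 tokens: [STR, STR, STR, EQ, RPAREN, NUM, RPAREN]

Answer: STR STR STR EQ RPAREN NUM RPAREN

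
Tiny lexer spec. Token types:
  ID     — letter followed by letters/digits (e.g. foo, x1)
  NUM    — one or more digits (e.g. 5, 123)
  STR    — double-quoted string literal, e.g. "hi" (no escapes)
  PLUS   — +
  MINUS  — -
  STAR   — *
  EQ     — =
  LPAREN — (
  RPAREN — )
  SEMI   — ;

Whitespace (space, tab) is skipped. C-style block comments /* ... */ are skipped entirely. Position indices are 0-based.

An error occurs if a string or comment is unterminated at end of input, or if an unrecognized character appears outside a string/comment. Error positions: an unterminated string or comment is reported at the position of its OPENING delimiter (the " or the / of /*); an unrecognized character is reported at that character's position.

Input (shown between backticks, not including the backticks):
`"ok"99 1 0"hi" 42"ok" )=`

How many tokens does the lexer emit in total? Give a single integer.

Answer: 9

Derivation:
pos=0: enter STRING mode
pos=0: emit STR "ok" (now at pos=4)
pos=4: emit NUM '99' (now at pos=6)
pos=7: emit NUM '1' (now at pos=8)
pos=9: emit NUM '0' (now at pos=10)
pos=10: enter STRING mode
pos=10: emit STR "hi" (now at pos=14)
pos=15: emit NUM '42' (now at pos=17)
pos=17: enter STRING mode
pos=17: emit STR "ok" (now at pos=21)
pos=22: emit RPAREN ')'
pos=23: emit EQ '='
DONE. 9 tokens: [STR, NUM, NUM, NUM, STR, NUM, STR, RPAREN, EQ]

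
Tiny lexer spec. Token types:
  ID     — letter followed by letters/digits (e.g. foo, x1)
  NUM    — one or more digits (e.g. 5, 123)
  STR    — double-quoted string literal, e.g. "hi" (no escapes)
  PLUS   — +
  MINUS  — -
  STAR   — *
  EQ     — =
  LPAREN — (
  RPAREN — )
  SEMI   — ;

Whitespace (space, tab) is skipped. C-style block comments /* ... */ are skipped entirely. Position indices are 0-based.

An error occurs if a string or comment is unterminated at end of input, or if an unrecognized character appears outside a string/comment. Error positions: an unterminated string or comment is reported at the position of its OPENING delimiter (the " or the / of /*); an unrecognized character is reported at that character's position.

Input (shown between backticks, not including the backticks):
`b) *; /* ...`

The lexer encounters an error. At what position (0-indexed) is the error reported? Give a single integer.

pos=0: emit ID 'b' (now at pos=1)
pos=1: emit RPAREN ')'
pos=3: emit STAR '*'
pos=4: emit SEMI ';'
pos=6: enter COMMENT mode (saw '/*')
pos=6: ERROR — unterminated comment (reached EOF)

Answer: 6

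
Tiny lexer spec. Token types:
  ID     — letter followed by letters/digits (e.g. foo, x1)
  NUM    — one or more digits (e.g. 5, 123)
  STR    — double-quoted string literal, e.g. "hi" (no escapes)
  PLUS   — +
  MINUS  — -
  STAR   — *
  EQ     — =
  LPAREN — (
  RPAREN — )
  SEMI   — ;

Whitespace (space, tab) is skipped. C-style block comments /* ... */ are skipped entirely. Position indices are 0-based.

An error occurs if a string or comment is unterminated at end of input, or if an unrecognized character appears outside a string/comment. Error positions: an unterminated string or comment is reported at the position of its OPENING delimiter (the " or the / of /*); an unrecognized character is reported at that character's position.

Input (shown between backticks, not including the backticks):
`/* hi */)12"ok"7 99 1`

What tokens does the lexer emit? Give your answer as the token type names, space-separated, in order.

pos=0: enter COMMENT mode (saw '/*')
exit COMMENT mode (now at pos=8)
pos=8: emit RPAREN ')'
pos=9: emit NUM '12' (now at pos=11)
pos=11: enter STRING mode
pos=11: emit STR "ok" (now at pos=15)
pos=15: emit NUM '7' (now at pos=16)
pos=17: emit NUM '99' (now at pos=19)
pos=20: emit NUM '1' (now at pos=21)
DONE. 6 tokens: [RPAREN, NUM, STR, NUM, NUM, NUM]

Answer: RPAREN NUM STR NUM NUM NUM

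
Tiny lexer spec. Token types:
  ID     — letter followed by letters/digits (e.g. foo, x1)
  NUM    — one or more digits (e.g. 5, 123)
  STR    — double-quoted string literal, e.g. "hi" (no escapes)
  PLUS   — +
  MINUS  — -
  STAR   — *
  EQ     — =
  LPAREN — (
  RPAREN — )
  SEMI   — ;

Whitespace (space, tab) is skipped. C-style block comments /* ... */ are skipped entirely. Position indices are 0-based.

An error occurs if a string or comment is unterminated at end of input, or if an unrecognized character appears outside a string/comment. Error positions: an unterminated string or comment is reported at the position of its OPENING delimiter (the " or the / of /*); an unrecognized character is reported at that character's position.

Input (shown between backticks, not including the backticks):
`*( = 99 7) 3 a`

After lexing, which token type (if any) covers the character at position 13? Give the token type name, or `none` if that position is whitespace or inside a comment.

Answer: ID

Derivation:
pos=0: emit STAR '*'
pos=1: emit LPAREN '('
pos=3: emit EQ '='
pos=5: emit NUM '99' (now at pos=7)
pos=8: emit NUM '7' (now at pos=9)
pos=9: emit RPAREN ')'
pos=11: emit NUM '3' (now at pos=12)
pos=13: emit ID 'a' (now at pos=14)
DONE. 8 tokens: [STAR, LPAREN, EQ, NUM, NUM, RPAREN, NUM, ID]
Position 13: char is 'a' -> ID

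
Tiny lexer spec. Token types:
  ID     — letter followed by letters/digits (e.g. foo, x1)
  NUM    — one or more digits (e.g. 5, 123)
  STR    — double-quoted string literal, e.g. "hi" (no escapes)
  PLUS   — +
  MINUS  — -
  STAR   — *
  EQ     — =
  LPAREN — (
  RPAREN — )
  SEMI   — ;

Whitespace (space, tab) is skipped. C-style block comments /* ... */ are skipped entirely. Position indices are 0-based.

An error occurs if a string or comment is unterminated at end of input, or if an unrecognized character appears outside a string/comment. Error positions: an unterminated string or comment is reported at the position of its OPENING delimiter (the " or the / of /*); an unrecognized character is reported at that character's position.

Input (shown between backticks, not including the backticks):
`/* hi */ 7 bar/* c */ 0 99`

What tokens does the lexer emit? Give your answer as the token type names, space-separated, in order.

pos=0: enter COMMENT mode (saw '/*')
exit COMMENT mode (now at pos=8)
pos=9: emit NUM '7' (now at pos=10)
pos=11: emit ID 'bar' (now at pos=14)
pos=14: enter COMMENT mode (saw '/*')
exit COMMENT mode (now at pos=21)
pos=22: emit NUM '0' (now at pos=23)
pos=24: emit NUM '99' (now at pos=26)
DONE. 4 tokens: [NUM, ID, NUM, NUM]

Answer: NUM ID NUM NUM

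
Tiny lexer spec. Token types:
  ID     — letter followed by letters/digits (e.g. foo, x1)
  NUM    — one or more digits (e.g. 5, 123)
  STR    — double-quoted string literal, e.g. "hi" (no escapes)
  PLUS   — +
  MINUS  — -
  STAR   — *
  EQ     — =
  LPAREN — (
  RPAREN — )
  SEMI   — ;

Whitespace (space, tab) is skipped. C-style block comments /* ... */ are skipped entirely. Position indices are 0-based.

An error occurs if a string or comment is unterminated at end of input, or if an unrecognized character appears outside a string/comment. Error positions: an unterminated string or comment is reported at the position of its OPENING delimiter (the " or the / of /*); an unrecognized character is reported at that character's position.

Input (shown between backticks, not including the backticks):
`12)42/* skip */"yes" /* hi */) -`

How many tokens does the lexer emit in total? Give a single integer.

Answer: 6

Derivation:
pos=0: emit NUM '12' (now at pos=2)
pos=2: emit RPAREN ')'
pos=3: emit NUM '42' (now at pos=5)
pos=5: enter COMMENT mode (saw '/*')
exit COMMENT mode (now at pos=15)
pos=15: enter STRING mode
pos=15: emit STR "yes" (now at pos=20)
pos=21: enter COMMENT mode (saw '/*')
exit COMMENT mode (now at pos=29)
pos=29: emit RPAREN ')'
pos=31: emit MINUS '-'
DONE. 6 tokens: [NUM, RPAREN, NUM, STR, RPAREN, MINUS]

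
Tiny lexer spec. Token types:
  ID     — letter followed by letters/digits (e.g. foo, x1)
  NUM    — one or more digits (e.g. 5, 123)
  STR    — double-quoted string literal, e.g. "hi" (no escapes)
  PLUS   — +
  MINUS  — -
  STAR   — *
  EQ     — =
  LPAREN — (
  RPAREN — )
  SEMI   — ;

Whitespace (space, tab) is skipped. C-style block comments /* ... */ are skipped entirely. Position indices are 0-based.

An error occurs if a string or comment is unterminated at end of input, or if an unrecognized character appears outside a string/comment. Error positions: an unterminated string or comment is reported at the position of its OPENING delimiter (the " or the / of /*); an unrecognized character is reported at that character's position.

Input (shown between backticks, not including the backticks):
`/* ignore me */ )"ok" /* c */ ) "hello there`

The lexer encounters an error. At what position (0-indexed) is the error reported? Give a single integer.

pos=0: enter COMMENT mode (saw '/*')
exit COMMENT mode (now at pos=15)
pos=16: emit RPAREN ')'
pos=17: enter STRING mode
pos=17: emit STR "ok" (now at pos=21)
pos=22: enter COMMENT mode (saw '/*')
exit COMMENT mode (now at pos=29)
pos=30: emit RPAREN ')'
pos=32: enter STRING mode
pos=32: ERROR — unterminated string

Answer: 32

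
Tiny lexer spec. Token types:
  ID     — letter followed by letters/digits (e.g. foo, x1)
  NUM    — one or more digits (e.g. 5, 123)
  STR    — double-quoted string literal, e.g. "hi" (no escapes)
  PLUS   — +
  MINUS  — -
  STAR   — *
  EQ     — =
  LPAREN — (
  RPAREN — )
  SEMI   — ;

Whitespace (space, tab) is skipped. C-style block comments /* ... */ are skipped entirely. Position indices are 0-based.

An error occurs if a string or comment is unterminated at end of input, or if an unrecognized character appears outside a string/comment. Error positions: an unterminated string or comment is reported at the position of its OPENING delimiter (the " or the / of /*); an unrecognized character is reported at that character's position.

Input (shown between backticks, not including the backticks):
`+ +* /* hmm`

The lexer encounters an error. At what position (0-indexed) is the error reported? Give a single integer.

Answer: 5

Derivation:
pos=0: emit PLUS '+'
pos=2: emit PLUS '+'
pos=3: emit STAR '*'
pos=5: enter COMMENT mode (saw '/*')
pos=5: ERROR — unterminated comment (reached EOF)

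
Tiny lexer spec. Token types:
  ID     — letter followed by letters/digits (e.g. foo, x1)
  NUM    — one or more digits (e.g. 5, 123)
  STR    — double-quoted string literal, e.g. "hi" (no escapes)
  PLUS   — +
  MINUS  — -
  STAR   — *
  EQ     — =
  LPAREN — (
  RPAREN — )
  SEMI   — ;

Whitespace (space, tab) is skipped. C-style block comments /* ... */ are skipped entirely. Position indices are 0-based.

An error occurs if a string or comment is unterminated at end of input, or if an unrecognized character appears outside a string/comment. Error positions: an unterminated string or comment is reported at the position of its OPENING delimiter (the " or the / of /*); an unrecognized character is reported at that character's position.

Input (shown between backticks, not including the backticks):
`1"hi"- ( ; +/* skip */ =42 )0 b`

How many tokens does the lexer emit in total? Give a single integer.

pos=0: emit NUM '1' (now at pos=1)
pos=1: enter STRING mode
pos=1: emit STR "hi" (now at pos=5)
pos=5: emit MINUS '-'
pos=7: emit LPAREN '('
pos=9: emit SEMI ';'
pos=11: emit PLUS '+'
pos=12: enter COMMENT mode (saw '/*')
exit COMMENT mode (now at pos=22)
pos=23: emit EQ '='
pos=24: emit NUM '42' (now at pos=26)
pos=27: emit RPAREN ')'
pos=28: emit NUM '0' (now at pos=29)
pos=30: emit ID 'b' (now at pos=31)
DONE. 11 tokens: [NUM, STR, MINUS, LPAREN, SEMI, PLUS, EQ, NUM, RPAREN, NUM, ID]

Answer: 11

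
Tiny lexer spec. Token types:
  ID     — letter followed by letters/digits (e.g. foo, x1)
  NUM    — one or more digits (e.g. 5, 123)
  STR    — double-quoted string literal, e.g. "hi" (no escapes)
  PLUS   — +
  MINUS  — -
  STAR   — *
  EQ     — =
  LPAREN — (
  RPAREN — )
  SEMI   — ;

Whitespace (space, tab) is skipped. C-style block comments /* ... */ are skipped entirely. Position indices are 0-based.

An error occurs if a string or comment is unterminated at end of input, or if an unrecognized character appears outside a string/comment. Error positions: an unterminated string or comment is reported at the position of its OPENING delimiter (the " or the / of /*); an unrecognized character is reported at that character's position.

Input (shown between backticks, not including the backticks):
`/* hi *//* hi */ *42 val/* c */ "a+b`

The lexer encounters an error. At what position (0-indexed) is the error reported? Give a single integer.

pos=0: enter COMMENT mode (saw '/*')
exit COMMENT mode (now at pos=8)
pos=8: enter COMMENT mode (saw '/*')
exit COMMENT mode (now at pos=16)
pos=17: emit STAR '*'
pos=18: emit NUM '42' (now at pos=20)
pos=21: emit ID 'val' (now at pos=24)
pos=24: enter COMMENT mode (saw '/*')
exit COMMENT mode (now at pos=31)
pos=32: enter STRING mode
pos=32: ERROR — unterminated string

Answer: 32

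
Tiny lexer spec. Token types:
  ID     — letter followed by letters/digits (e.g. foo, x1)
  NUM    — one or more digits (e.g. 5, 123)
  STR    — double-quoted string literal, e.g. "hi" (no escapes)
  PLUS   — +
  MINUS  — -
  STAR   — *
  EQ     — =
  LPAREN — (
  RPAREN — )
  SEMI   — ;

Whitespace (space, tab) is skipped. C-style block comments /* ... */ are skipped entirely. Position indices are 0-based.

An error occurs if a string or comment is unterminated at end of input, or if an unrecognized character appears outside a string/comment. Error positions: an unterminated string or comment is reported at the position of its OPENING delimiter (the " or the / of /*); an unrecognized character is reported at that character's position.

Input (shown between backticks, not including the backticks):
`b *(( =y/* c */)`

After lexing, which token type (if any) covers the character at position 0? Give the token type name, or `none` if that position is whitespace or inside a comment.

Answer: ID

Derivation:
pos=0: emit ID 'b' (now at pos=1)
pos=2: emit STAR '*'
pos=3: emit LPAREN '('
pos=4: emit LPAREN '('
pos=6: emit EQ '='
pos=7: emit ID 'y' (now at pos=8)
pos=8: enter COMMENT mode (saw '/*')
exit COMMENT mode (now at pos=15)
pos=15: emit RPAREN ')'
DONE. 7 tokens: [ID, STAR, LPAREN, LPAREN, EQ, ID, RPAREN]
Position 0: char is 'b' -> ID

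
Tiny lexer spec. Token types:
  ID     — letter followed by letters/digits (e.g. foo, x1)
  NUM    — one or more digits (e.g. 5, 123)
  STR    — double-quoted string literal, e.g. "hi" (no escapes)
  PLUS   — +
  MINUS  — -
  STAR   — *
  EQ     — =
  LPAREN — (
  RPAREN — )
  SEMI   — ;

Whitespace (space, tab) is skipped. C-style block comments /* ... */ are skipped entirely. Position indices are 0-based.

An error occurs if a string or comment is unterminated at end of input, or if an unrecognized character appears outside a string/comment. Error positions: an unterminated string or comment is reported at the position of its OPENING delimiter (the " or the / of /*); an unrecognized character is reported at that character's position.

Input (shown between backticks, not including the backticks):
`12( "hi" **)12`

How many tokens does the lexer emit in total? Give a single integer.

Answer: 7

Derivation:
pos=0: emit NUM '12' (now at pos=2)
pos=2: emit LPAREN '('
pos=4: enter STRING mode
pos=4: emit STR "hi" (now at pos=8)
pos=9: emit STAR '*'
pos=10: emit STAR '*'
pos=11: emit RPAREN ')'
pos=12: emit NUM '12' (now at pos=14)
DONE. 7 tokens: [NUM, LPAREN, STR, STAR, STAR, RPAREN, NUM]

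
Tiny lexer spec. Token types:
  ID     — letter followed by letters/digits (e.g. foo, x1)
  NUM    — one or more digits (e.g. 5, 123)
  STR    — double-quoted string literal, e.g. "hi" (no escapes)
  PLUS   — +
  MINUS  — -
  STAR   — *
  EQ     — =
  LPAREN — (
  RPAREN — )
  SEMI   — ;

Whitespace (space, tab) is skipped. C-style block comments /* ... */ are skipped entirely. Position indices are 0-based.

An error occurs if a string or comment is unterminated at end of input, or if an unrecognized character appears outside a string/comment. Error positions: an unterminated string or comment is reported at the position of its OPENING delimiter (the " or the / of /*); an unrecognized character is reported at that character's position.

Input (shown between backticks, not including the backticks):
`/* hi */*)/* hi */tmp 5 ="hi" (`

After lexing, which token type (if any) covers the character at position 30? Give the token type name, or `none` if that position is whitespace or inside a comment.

pos=0: enter COMMENT mode (saw '/*')
exit COMMENT mode (now at pos=8)
pos=8: emit STAR '*'
pos=9: emit RPAREN ')'
pos=10: enter COMMENT mode (saw '/*')
exit COMMENT mode (now at pos=18)
pos=18: emit ID 'tmp' (now at pos=21)
pos=22: emit NUM '5' (now at pos=23)
pos=24: emit EQ '='
pos=25: enter STRING mode
pos=25: emit STR "hi" (now at pos=29)
pos=30: emit LPAREN '('
DONE. 7 tokens: [STAR, RPAREN, ID, NUM, EQ, STR, LPAREN]
Position 30: char is '(' -> LPAREN

Answer: LPAREN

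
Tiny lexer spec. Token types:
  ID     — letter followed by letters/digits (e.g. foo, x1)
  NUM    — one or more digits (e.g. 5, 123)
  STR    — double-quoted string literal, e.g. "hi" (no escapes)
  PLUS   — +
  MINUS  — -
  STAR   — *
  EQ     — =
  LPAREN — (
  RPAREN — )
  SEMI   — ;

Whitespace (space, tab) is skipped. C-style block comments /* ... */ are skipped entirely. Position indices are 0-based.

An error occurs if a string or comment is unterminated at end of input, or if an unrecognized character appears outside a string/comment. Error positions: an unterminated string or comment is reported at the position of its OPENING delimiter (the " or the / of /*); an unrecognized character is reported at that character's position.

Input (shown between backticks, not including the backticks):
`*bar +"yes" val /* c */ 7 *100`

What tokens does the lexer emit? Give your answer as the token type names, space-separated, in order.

Answer: STAR ID PLUS STR ID NUM STAR NUM

Derivation:
pos=0: emit STAR '*'
pos=1: emit ID 'bar' (now at pos=4)
pos=5: emit PLUS '+'
pos=6: enter STRING mode
pos=6: emit STR "yes" (now at pos=11)
pos=12: emit ID 'val' (now at pos=15)
pos=16: enter COMMENT mode (saw '/*')
exit COMMENT mode (now at pos=23)
pos=24: emit NUM '7' (now at pos=25)
pos=26: emit STAR '*'
pos=27: emit NUM '100' (now at pos=30)
DONE. 8 tokens: [STAR, ID, PLUS, STR, ID, NUM, STAR, NUM]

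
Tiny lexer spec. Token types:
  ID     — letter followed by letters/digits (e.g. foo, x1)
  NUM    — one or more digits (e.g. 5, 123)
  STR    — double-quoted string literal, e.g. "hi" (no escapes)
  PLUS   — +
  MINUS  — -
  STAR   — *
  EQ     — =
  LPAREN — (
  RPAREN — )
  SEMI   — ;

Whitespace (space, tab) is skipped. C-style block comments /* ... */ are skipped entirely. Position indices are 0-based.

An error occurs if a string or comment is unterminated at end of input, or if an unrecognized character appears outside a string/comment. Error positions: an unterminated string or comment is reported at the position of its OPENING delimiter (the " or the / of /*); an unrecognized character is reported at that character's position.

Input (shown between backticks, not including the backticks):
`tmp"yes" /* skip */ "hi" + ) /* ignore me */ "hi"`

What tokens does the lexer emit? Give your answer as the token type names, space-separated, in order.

Answer: ID STR STR PLUS RPAREN STR

Derivation:
pos=0: emit ID 'tmp' (now at pos=3)
pos=3: enter STRING mode
pos=3: emit STR "yes" (now at pos=8)
pos=9: enter COMMENT mode (saw '/*')
exit COMMENT mode (now at pos=19)
pos=20: enter STRING mode
pos=20: emit STR "hi" (now at pos=24)
pos=25: emit PLUS '+'
pos=27: emit RPAREN ')'
pos=29: enter COMMENT mode (saw '/*')
exit COMMENT mode (now at pos=44)
pos=45: enter STRING mode
pos=45: emit STR "hi" (now at pos=49)
DONE. 6 tokens: [ID, STR, STR, PLUS, RPAREN, STR]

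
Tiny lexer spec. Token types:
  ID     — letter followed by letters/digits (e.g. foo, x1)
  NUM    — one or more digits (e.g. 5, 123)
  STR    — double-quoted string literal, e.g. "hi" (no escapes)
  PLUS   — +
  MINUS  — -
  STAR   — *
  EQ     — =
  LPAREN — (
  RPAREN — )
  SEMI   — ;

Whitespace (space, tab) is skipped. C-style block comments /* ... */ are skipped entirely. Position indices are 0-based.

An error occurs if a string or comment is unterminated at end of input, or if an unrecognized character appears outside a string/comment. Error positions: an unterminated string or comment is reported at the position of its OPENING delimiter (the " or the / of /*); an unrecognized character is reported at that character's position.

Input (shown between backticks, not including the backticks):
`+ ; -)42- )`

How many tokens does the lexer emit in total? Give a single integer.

pos=0: emit PLUS '+'
pos=2: emit SEMI ';'
pos=4: emit MINUS '-'
pos=5: emit RPAREN ')'
pos=6: emit NUM '42' (now at pos=8)
pos=8: emit MINUS '-'
pos=10: emit RPAREN ')'
DONE. 7 tokens: [PLUS, SEMI, MINUS, RPAREN, NUM, MINUS, RPAREN]

Answer: 7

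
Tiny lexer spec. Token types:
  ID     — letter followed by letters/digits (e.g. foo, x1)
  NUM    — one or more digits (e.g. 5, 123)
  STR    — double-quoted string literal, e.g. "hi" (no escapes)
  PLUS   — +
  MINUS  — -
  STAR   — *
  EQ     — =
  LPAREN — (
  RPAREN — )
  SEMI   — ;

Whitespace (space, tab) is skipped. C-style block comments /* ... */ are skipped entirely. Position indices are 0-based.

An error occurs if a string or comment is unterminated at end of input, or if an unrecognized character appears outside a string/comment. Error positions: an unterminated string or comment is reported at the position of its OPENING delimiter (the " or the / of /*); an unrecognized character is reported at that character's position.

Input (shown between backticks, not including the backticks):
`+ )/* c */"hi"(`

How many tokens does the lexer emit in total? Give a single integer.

pos=0: emit PLUS '+'
pos=2: emit RPAREN ')'
pos=3: enter COMMENT mode (saw '/*')
exit COMMENT mode (now at pos=10)
pos=10: enter STRING mode
pos=10: emit STR "hi" (now at pos=14)
pos=14: emit LPAREN '('
DONE. 4 tokens: [PLUS, RPAREN, STR, LPAREN]

Answer: 4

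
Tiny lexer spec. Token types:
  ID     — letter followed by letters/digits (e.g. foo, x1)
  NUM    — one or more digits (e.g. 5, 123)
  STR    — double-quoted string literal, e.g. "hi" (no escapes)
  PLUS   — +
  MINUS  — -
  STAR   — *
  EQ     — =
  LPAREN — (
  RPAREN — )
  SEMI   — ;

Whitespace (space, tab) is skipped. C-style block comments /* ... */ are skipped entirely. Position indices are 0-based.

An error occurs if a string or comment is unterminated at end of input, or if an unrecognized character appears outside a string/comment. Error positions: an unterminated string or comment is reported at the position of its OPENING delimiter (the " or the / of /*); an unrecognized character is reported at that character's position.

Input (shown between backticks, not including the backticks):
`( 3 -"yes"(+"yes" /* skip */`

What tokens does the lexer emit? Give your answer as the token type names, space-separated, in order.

pos=0: emit LPAREN '('
pos=2: emit NUM '3' (now at pos=3)
pos=4: emit MINUS '-'
pos=5: enter STRING mode
pos=5: emit STR "yes" (now at pos=10)
pos=10: emit LPAREN '('
pos=11: emit PLUS '+'
pos=12: enter STRING mode
pos=12: emit STR "yes" (now at pos=17)
pos=18: enter COMMENT mode (saw '/*')
exit COMMENT mode (now at pos=28)
DONE. 7 tokens: [LPAREN, NUM, MINUS, STR, LPAREN, PLUS, STR]

Answer: LPAREN NUM MINUS STR LPAREN PLUS STR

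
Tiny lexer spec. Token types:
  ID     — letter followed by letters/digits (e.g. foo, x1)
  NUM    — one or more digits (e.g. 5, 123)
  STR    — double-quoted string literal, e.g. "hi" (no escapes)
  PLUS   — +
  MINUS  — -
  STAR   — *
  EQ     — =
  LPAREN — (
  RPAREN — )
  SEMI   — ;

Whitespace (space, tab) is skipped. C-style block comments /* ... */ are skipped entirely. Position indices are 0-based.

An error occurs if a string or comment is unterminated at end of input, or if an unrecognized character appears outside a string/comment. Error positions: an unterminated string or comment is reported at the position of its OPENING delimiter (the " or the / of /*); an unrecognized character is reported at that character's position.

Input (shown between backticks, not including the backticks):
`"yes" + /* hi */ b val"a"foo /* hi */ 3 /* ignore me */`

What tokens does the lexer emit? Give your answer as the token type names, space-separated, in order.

pos=0: enter STRING mode
pos=0: emit STR "yes" (now at pos=5)
pos=6: emit PLUS '+'
pos=8: enter COMMENT mode (saw '/*')
exit COMMENT mode (now at pos=16)
pos=17: emit ID 'b' (now at pos=18)
pos=19: emit ID 'val' (now at pos=22)
pos=22: enter STRING mode
pos=22: emit STR "a" (now at pos=25)
pos=25: emit ID 'foo' (now at pos=28)
pos=29: enter COMMENT mode (saw '/*')
exit COMMENT mode (now at pos=37)
pos=38: emit NUM '3' (now at pos=39)
pos=40: enter COMMENT mode (saw '/*')
exit COMMENT mode (now at pos=55)
DONE. 7 tokens: [STR, PLUS, ID, ID, STR, ID, NUM]

Answer: STR PLUS ID ID STR ID NUM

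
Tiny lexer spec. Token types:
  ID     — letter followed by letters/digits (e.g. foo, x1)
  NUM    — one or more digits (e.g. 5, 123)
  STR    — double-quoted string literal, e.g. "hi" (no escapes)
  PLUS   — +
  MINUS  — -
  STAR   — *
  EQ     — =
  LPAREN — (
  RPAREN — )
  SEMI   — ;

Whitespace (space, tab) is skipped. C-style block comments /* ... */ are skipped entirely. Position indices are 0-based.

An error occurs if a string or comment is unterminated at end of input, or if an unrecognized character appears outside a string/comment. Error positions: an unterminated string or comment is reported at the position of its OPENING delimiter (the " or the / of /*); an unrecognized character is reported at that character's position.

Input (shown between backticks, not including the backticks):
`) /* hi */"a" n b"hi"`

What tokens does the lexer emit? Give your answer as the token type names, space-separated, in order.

Answer: RPAREN STR ID ID STR

Derivation:
pos=0: emit RPAREN ')'
pos=2: enter COMMENT mode (saw '/*')
exit COMMENT mode (now at pos=10)
pos=10: enter STRING mode
pos=10: emit STR "a" (now at pos=13)
pos=14: emit ID 'n' (now at pos=15)
pos=16: emit ID 'b' (now at pos=17)
pos=17: enter STRING mode
pos=17: emit STR "hi" (now at pos=21)
DONE. 5 tokens: [RPAREN, STR, ID, ID, STR]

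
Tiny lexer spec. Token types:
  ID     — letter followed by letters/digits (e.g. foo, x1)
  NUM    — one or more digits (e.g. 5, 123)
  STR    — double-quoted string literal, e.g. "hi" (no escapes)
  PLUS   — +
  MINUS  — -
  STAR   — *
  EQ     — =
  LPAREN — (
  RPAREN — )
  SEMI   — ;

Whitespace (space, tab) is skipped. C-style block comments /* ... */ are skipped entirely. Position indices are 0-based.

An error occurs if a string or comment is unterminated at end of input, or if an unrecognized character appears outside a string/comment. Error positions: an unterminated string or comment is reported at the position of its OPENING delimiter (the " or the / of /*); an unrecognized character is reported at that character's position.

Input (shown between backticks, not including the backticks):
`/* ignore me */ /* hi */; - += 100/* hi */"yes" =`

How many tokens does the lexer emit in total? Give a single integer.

pos=0: enter COMMENT mode (saw '/*')
exit COMMENT mode (now at pos=15)
pos=16: enter COMMENT mode (saw '/*')
exit COMMENT mode (now at pos=24)
pos=24: emit SEMI ';'
pos=26: emit MINUS '-'
pos=28: emit PLUS '+'
pos=29: emit EQ '='
pos=31: emit NUM '100' (now at pos=34)
pos=34: enter COMMENT mode (saw '/*')
exit COMMENT mode (now at pos=42)
pos=42: enter STRING mode
pos=42: emit STR "yes" (now at pos=47)
pos=48: emit EQ '='
DONE. 7 tokens: [SEMI, MINUS, PLUS, EQ, NUM, STR, EQ]

Answer: 7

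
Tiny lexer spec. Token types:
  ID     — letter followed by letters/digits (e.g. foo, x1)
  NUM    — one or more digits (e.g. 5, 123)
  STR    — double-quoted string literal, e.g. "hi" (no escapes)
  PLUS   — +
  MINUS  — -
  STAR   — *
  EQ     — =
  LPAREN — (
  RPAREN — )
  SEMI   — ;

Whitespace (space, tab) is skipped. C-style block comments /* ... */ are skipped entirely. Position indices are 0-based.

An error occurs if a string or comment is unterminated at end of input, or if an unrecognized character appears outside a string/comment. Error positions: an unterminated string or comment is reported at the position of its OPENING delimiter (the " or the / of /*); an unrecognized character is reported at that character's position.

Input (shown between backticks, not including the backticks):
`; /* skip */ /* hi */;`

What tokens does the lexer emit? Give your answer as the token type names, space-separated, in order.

pos=0: emit SEMI ';'
pos=2: enter COMMENT mode (saw '/*')
exit COMMENT mode (now at pos=12)
pos=13: enter COMMENT mode (saw '/*')
exit COMMENT mode (now at pos=21)
pos=21: emit SEMI ';'
DONE. 2 tokens: [SEMI, SEMI]

Answer: SEMI SEMI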